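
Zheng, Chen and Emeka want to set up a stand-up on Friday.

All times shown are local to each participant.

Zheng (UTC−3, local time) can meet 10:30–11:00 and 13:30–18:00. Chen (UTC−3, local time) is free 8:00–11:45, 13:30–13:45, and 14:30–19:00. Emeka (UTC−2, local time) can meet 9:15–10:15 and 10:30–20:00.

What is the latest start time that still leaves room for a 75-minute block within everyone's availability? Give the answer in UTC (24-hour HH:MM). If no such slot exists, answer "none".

19:45

Zheng → UTC: 13:30–14:00, 16:30–21:00.
Chen → UTC: 11:00–14:45, 16:30–16:45, 17:30–22:00.
Emeka → UTC: 11:15–12:15, 12:30–22:00.
Zheng ∩ Chen: 13:30–14:00, 16:30–16:45, 17:30–21:00.
Zheng ∩ Chen ∩ Emeka: 13:30–14:00, 16:30–16:45, 17:30–21:00.
Windows ≥ 75 min: 17:30–21:00.
Latest start in the last window 17:30–21:00 is 21:00 − 75 min = 19:45.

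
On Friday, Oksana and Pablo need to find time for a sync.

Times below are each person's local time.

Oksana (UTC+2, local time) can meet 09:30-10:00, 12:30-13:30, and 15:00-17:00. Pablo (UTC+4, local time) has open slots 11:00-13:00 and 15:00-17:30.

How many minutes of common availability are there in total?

90 minutes

Oksana → UTC: 07:30–08:00, 10:30–11:30, 13:00–15:00.
Pablo → UTC: 07:00–09:00, 11:00–13:30.
Oksana ∩ Pablo: 07:30–08:00, 11:00–11:30, 13:00–13:30.
Total common minutes: 30 + 30 + 30 = 90.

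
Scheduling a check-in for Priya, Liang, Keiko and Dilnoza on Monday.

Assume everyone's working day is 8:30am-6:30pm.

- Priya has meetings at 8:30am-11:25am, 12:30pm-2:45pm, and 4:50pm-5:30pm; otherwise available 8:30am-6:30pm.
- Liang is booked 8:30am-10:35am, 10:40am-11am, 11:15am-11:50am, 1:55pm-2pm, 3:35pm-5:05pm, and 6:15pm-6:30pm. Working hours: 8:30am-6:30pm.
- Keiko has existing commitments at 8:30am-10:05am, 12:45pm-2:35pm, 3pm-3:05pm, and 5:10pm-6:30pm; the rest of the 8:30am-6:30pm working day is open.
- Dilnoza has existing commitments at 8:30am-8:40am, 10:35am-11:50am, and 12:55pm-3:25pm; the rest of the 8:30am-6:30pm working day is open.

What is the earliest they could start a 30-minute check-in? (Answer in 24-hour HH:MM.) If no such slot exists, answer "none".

11:50

Priya free within 08:30–18:30: 11:25–12:30, 14:45–16:50, 17:30–18:30.
Liang free within 08:30–18:30: 10:35–10:40, 11:00–11:15, 11:50–13:55, 14:00–15:35, 17:05–18:15.
Keiko free within 08:30–18:30: 10:05–12:45, 14:35–15:00, 15:05–17:10.
Dilnoza free within 08:30–18:30: 08:40–10:35, 11:50–12:55, 15:25–18:30.
Priya ∩ Liang: 11:50–12:30, 14:45–15:35, 17:30–18:15.
Priya ∩ Liang ∩ Keiko: 11:50–12:30, 14:45–15:00, 15:05–15:35.
Priya ∩ Liang ∩ Keiko ∩ Dilnoza: 11:50–12:30, 15:25–15:35.
Windows ≥ 30 min: 11:50–12:30.
Earliest such window starts at 11:50.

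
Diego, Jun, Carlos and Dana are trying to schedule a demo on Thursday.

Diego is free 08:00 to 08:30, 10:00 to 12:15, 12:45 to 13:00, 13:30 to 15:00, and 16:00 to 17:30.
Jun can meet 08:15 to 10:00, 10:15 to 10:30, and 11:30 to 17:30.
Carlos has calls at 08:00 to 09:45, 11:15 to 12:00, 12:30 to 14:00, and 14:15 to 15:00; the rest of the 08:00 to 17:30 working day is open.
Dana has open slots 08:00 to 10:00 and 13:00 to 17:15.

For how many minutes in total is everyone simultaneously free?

Carlos free within 08:00–17:30: 09:45–11:15, 12:00–12:30, 14:00–14:15, 15:00–17:30.
Diego ∩ Jun: 08:15–08:30, 10:15–10:30, 11:30–12:15, 12:45–13:00, 13:30–15:00, 16:00–17:30.
Diego ∩ Jun ∩ Carlos: 10:15–10:30, 12:00–12:15, 14:00–14:15, 16:00–17:30.
Diego ∩ Jun ∩ Carlos ∩ Dana: 14:00–14:15, 16:00–17:15.
Total common minutes: 15 + 75 = 90.

90 minutes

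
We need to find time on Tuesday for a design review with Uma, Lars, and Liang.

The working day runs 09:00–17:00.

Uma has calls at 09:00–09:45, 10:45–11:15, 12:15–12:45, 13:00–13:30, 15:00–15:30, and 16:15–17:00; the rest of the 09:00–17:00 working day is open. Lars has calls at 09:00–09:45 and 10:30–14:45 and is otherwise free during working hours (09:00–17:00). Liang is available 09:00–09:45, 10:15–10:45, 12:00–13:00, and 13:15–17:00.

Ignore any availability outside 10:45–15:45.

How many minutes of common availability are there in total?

Uma free within 09:00–17:00: 09:45–10:45, 11:15–12:15, 12:45–13:00, 13:30–15:00, 15:30–16:15.
Lars free within 09:00–17:00: 09:45–10:30, 14:45–17:00.
Uma ∩ Lars: 09:45–10:30, 14:45–15:00, 15:30–16:15.
Uma ∩ Lars ∩ Liang: 10:15–10:30, 14:45–15:00, 15:30–16:15.
Restricted to 10:45–15:45: 14:45–15:00, 15:30–15:45.
Total common minutes: 15 + 15 = 30.

30 minutes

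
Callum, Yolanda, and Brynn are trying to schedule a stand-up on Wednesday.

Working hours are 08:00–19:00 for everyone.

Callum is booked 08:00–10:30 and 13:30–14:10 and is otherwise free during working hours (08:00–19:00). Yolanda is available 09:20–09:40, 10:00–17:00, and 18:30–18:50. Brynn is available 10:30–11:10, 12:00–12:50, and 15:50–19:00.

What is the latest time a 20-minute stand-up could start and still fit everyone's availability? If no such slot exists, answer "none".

18:30

Callum free within 08:00–19:00: 10:30–13:30, 14:10–19:00.
Callum ∩ Yolanda: 10:30–13:30, 14:10–17:00, 18:30–18:50.
Callum ∩ Yolanda ∩ Brynn: 10:30–11:10, 12:00–12:50, 15:50–17:00, 18:30–18:50.
Windows ≥ 20 min: 10:30–11:10, 12:00–12:50, 15:50–17:00, 18:30–18:50.
Latest start in the last window 18:30–18:50 is 18:50 − 20 min = 18:30.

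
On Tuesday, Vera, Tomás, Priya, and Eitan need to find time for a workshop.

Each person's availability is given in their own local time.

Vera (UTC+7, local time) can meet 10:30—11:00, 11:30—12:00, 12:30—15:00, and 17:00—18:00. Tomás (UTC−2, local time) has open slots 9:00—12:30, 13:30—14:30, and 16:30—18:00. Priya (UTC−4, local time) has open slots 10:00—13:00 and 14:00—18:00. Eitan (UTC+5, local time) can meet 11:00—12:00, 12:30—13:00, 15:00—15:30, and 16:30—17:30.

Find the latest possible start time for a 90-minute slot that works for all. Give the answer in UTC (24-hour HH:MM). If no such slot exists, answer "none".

Vera → UTC: 03:30–04:00, 04:30–05:00, 05:30–08:00, 10:00–11:00.
Tomás → UTC: 11:00–14:30, 15:30–16:30, 18:30–20:00.
Priya → UTC: 14:00–17:00, 18:00–22:00.
Eitan → UTC: 06:00–07:00, 07:30–08:00, 10:00–10:30, 11:30–12:30.
Vera ∩ Tomás: (none).
Vera ∩ Tomás ∩ Priya: (none).
Vera ∩ Tomás ∩ Priya ∩ Eitan: (none).
Windows ≥ 90 min: (none).

none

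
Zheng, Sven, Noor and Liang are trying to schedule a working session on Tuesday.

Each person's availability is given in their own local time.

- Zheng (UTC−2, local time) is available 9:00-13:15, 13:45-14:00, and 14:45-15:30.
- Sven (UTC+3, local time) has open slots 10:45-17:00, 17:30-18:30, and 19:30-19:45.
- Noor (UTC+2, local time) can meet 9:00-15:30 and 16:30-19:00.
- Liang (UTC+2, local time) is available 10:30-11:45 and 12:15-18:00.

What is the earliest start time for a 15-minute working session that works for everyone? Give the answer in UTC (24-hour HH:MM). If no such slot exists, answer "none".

11:00

Zheng → UTC: 11:00–15:15, 15:45–16:00, 16:45–17:30.
Sven → UTC: 07:45–14:00, 14:30–15:30, 16:30–16:45.
Noor → UTC: 07:00–13:30, 14:30–17:00.
Liang → UTC: 08:30–09:45, 10:15–16:00.
Zheng ∩ Sven: 11:00–14:00, 14:30–15:15.
Zheng ∩ Sven ∩ Noor: 11:00–13:30, 14:30–15:15.
Zheng ∩ Sven ∩ Noor ∩ Liang: 11:00–13:30, 14:30–15:15.
Windows ≥ 15 min: 11:00–13:30, 14:30–15:15.
Earliest such window starts at 11:00.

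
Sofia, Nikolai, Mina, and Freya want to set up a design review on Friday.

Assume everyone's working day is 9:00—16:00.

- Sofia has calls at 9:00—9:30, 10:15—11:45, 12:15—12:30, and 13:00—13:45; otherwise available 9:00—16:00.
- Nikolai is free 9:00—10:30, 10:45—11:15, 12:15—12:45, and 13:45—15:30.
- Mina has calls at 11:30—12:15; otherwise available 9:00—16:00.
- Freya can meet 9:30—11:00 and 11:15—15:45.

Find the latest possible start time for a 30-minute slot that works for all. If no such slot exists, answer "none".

15:00

Sofia free within 09:00–16:00: 09:30–10:15, 11:45–12:15, 12:30–13:00, 13:45–16:00.
Mina free within 09:00–16:00: 09:00–11:30, 12:15–16:00.
Sofia ∩ Nikolai: 09:30–10:15, 12:30–12:45, 13:45–15:30.
Sofia ∩ Nikolai ∩ Mina: 09:30–10:15, 12:30–12:45, 13:45–15:30.
Sofia ∩ Nikolai ∩ Mina ∩ Freya: 09:30–10:15, 12:30–12:45, 13:45–15:30.
Windows ≥ 30 min: 09:30–10:15, 13:45–15:30.
Latest start in the last window 13:45–15:30 is 15:30 − 30 min = 15:00.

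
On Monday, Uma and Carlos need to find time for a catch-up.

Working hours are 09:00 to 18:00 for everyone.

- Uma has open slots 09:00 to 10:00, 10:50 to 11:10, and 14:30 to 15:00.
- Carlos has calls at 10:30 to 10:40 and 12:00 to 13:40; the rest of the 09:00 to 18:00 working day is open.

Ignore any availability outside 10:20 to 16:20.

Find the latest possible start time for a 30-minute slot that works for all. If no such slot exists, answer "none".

14:30

Carlos free within 09:00–18:00: 09:00–10:30, 10:40–12:00, 13:40–18:00.
Uma ∩ Carlos: 09:00–10:00, 10:50–11:10, 14:30–15:00.
Restricted to 10:20–16:20: 10:50–11:10, 14:30–15:00.
Windows ≥ 30 min: 14:30–15:00.
Latest start in the last window 14:30–15:00 is 15:00 − 30 min = 14:30.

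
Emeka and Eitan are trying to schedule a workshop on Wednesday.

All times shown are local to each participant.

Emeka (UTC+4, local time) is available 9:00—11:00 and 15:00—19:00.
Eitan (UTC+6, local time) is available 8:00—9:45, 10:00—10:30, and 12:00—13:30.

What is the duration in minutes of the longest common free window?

Emeka → UTC: 05:00–07:00, 11:00–15:00.
Eitan → UTC: 02:00–03:45, 04:00–04:30, 06:00–07:30.
Emeka ∩ Eitan: 06:00–07:00.
Single common window of 60 minutes.

60 minutes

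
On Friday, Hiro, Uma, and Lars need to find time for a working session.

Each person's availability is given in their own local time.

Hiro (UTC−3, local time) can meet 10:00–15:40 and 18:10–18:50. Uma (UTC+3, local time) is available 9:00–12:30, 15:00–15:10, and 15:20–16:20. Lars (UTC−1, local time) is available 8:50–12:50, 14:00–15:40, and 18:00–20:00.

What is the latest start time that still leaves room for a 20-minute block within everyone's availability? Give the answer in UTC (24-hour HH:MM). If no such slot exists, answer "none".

Hiro → UTC: 13:00–18:40, 21:10–21:50.
Uma → UTC: 06:00–09:30, 12:00–12:10, 12:20–13:20.
Lars → UTC: 09:50–13:50, 15:00–16:40, 19:00–21:00.
Hiro ∩ Uma: 13:00–13:20.
Hiro ∩ Uma ∩ Lars: 13:00–13:20.
Windows ≥ 20 min: 13:00–13:20.
Latest start in the last window 13:00–13:20 is 13:20 − 20 min = 13:00.

13:00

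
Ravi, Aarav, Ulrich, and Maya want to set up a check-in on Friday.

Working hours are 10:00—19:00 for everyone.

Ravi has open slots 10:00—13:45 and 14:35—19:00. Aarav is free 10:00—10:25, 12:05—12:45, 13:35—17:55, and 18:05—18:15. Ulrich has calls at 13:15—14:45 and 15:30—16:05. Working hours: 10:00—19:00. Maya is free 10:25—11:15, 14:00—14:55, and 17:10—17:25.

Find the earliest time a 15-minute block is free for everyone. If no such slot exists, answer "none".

17:10

Ulrich free within 10:00–19:00: 10:00–13:15, 14:45–15:30, 16:05–19:00.
Ravi ∩ Aarav: 10:00–10:25, 12:05–12:45, 13:35–13:45, 14:35–17:55, 18:05–18:15.
Ravi ∩ Aarav ∩ Ulrich: 10:00–10:25, 12:05–12:45, 14:45–15:30, 16:05–17:55, 18:05–18:15.
Ravi ∩ Aarav ∩ Ulrich ∩ Maya: 14:45–14:55, 17:10–17:25.
Windows ≥ 15 min: 17:10–17:25.
Earliest such window starts at 17:10.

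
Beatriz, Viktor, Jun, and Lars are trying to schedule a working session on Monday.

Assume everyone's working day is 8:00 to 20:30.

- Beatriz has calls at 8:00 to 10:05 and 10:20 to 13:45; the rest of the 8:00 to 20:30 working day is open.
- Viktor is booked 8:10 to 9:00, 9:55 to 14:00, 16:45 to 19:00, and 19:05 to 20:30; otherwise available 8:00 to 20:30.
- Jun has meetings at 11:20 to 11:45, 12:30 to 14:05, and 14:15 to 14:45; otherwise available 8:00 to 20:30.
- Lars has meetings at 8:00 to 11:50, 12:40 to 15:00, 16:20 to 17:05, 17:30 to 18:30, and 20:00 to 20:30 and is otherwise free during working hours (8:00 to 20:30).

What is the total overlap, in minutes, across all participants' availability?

85 minutes

Beatriz free within 08:00–20:30: 10:05–10:20, 13:45–20:30.
Viktor free within 08:00–20:30: 08:00–08:10, 09:00–09:55, 14:00–16:45, 19:00–19:05.
Jun free within 08:00–20:30: 08:00–11:20, 11:45–12:30, 14:05–14:15, 14:45–20:30.
Lars free within 08:00–20:30: 11:50–12:40, 15:00–16:20, 17:05–17:30, 18:30–20:00.
Beatriz ∩ Viktor: 14:00–16:45, 19:00–19:05.
Beatriz ∩ Viktor ∩ Jun: 14:05–14:15, 14:45–16:45, 19:00–19:05.
Beatriz ∩ Viktor ∩ Jun ∩ Lars: 15:00–16:20, 19:00–19:05.
Total common minutes: 80 + 5 = 85.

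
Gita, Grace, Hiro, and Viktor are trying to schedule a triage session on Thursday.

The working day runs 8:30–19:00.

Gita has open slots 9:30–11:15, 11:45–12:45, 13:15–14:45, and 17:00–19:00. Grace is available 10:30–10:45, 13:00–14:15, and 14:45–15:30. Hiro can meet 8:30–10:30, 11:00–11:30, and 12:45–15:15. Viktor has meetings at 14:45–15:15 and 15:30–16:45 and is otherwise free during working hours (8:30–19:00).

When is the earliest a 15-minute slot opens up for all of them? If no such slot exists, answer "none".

Viktor free within 08:30–19:00: 08:30–14:45, 15:15–15:30, 16:45–19:00.
Gita ∩ Grace: 10:30–10:45, 13:15–14:15.
Gita ∩ Grace ∩ Hiro: 13:15–14:15.
Gita ∩ Grace ∩ Hiro ∩ Viktor: 13:15–14:15.
Windows ≥ 15 min: 13:15–14:15.
Earliest such window starts at 13:15.

13:15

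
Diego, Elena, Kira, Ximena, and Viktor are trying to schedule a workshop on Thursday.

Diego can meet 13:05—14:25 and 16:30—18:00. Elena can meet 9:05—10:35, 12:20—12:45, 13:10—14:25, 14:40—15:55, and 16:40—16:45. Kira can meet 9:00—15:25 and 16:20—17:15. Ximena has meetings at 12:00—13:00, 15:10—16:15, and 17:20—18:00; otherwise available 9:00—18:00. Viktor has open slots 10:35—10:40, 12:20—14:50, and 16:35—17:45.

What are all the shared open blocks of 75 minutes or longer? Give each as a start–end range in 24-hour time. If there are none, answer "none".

13:10–14:25

Ximena free within 09:00–18:00: 09:00–12:00, 13:00–15:10, 16:15–17:20.
Diego ∩ Elena: 13:10–14:25, 16:40–16:45.
Diego ∩ Elena ∩ Kira: 13:10–14:25, 16:40–16:45.
Diego ∩ Elena ∩ Kira ∩ Ximena: 13:10–14:25, 16:40–16:45.
Diego ∩ Elena ∩ Kira ∩ Ximena ∩ Viktor: 13:10–14:25, 16:40–16:45.
Windows ≥ 75 min: 13:10–14:25.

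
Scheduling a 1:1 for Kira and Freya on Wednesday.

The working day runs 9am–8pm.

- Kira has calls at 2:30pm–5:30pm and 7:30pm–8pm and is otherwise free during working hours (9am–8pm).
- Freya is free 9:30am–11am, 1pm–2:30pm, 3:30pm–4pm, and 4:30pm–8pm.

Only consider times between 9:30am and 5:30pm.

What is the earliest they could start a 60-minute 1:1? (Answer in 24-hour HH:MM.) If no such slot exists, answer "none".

09:30

Kira free within 09:00–20:00: 09:00–14:30, 17:30–19:30.
Kira ∩ Freya: 09:30–11:00, 13:00–14:30, 17:30–19:30.
Restricted to 09:30–17:30: 09:30–11:00, 13:00–14:30.
Windows ≥ 60 min: 09:30–11:00, 13:00–14:30.
Earliest such window starts at 09:30.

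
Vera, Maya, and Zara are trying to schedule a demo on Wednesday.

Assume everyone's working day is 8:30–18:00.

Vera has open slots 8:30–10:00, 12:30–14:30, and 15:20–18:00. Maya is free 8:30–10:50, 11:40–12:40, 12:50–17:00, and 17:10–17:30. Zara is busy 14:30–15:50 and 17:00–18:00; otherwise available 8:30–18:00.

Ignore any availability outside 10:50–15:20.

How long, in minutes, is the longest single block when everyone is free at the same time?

100 minutes

Zara free within 08:30–18:00: 08:30–14:30, 15:50–17:00.
Vera ∩ Maya: 08:30–10:00, 12:30–12:40, 12:50–14:30, 15:20–17:00, 17:10–17:30.
Vera ∩ Maya ∩ Zara: 08:30–10:00, 12:30–12:40, 12:50–14:30, 15:50–17:00.
Restricted to 10:50–15:20: 12:30–12:40, 12:50–14:30.
Common window lengths: 10, 100 min; longest is 100.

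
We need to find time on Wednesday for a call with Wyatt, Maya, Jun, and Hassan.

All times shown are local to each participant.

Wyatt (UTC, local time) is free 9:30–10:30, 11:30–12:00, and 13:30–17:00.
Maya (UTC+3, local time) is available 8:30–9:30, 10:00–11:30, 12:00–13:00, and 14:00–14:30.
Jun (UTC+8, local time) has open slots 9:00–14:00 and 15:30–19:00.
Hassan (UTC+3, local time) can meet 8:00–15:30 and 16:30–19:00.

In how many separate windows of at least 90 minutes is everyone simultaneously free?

0

Wyatt → UTC: 09:30–10:30, 11:30–12:00, 13:30–17:00.
Maya → UTC: 05:30–06:30, 07:00–08:30, 09:00–10:00, 11:00–11:30.
Jun → UTC: 01:00–06:00, 07:30–11:00.
Hassan → UTC: 05:00–12:30, 13:30–16:00.
Wyatt ∩ Maya: 09:30–10:00.
Wyatt ∩ Maya ∩ Jun: 09:30–10:00.
Wyatt ∩ Maya ∩ Jun ∩ Hassan: 09:30–10:00.
Windows ≥ 90 min: (none).
That's 0 windows.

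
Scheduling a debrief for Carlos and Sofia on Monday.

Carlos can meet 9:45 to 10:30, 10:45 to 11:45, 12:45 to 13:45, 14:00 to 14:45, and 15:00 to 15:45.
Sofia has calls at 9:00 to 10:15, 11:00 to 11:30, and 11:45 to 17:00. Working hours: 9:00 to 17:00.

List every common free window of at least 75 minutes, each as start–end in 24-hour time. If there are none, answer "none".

Sofia free within 09:00–17:00: 10:15–11:00, 11:30–11:45.
Carlos ∩ Sofia: 10:15–10:30, 10:45–11:00, 11:30–11:45.
Windows ≥ 75 min: (none).

none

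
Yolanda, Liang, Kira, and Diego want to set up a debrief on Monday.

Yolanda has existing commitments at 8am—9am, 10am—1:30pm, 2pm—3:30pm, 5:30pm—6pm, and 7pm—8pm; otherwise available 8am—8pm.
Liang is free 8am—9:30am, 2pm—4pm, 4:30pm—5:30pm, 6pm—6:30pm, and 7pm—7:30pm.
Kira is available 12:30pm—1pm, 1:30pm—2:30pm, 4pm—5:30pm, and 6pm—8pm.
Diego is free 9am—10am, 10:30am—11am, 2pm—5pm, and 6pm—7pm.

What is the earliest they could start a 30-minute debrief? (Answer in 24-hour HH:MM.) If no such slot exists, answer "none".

16:30

Yolanda free within 08:00–20:00: 09:00–10:00, 13:30–14:00, 15:30–17:30, 18:00–19:00.
Yolanda ∩ Liang: 09:00–09:30, 15:30–16:00, 16:30–17:30, 18:00–18:30.
Yolanda ∩ Liang ∩ Kira: 16:30–17:30, 18:00–18:30.
Yolanda ∩ Liang ∩ Kira ∩ Diego: 16:30–17:00, 18:00–18:30.
Windows ≥ 30 min: 16:30–17:00, 18:00–18:30.
Earliest such window starts at 16:30.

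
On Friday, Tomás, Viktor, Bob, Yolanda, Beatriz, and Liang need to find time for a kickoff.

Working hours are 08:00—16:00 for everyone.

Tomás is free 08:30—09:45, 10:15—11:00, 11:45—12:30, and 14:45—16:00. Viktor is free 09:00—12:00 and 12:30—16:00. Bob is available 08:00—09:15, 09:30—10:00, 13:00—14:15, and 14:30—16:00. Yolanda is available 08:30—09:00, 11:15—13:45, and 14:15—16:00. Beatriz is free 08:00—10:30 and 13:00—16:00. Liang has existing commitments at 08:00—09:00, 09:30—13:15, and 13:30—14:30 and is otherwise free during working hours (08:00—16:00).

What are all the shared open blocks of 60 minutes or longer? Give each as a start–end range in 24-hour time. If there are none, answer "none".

14:45–16:00

Liang free within 08:00–16:00: 09:00–09:30, 13:15–13:30, 14:30–16:00.
Tomás ∩ Viktor: 09:00–09:45, 10:15–11:00, 11:45–12:00, 14:45–16:00.
Tomás ∩ Viktor ∩ Bob: 09:00–09:15, 09:30–09:45, 14:45–16:00.
Tomás ∩ Viktor ∩ Bob ∩ Yolanda: 14:45–16:00.
Tomás ∩ Viktor ∩ Bob ∩ Yolanda ∩ Beatriz: 14:45–16:00.
Tomás ∩ Viktor ∩ Bob ∩ Yolanda ∩ Beatriz ∩ Liang: 14:45–16:00.
Windows ≥ 60 min: 14:45–16:00.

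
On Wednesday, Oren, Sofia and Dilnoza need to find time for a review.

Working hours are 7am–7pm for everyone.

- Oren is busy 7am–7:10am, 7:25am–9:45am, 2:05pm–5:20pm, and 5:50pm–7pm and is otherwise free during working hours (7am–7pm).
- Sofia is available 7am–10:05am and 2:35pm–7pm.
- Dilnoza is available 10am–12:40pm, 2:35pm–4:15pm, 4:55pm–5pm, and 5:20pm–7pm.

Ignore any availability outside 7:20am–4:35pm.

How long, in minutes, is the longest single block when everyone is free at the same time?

5 minutes

Oren free within 07:00–19:00: 07:10–07:25, 09:45–14:05, 17:20–17:50.
Oren ∩ Sofia: 07:10–07:25, 09:45–10:05, 17:20–17:50.
Oren ∩ Sofia ∩ Dilnoza: 10:00–10:05, 17:20–17:50.
Restricted to 07:20–16:35: 10:00–10:05.
Single common window of 5 minutes.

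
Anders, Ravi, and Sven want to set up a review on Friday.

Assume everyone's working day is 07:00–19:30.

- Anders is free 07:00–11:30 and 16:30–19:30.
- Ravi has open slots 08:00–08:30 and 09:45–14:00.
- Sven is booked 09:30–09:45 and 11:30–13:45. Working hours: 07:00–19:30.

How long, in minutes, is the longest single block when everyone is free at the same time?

105 minutes

Sven free within 07:00–19:30: 07:00–09:30, 09:45–11:30, 13:45–19:30.
Anders ∩ Ravi: 08:00–08:30, 09:45–11:30.
Anders ∩ Ravi ∩ Sven: 08:00–08:30, 09:45–11:30.
Common window lengths: 30, 105 min; longest is 105.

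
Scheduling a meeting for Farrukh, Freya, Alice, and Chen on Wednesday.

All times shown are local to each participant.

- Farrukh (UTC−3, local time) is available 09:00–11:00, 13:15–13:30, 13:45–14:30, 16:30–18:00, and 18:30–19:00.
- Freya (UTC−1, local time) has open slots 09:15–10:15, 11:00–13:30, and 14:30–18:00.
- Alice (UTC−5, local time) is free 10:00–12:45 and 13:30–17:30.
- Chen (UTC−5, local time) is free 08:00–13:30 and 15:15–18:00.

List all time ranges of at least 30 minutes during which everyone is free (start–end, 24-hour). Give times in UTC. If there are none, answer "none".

Farrukh → UTC: 12:00–14:00, 16:15–16:30, 16:45–17:30, 19:30–21:00, 21:30–22:00.
Freya → UTC: 10:15–11:15, 12:00–14:30, 15:30–19:00.
Alice → UTC: 15:00–17:45, 18:30–22:30.
Chen → UTC: 13:00–18:30, 20:15–23:00.
Farrukh ∩ Freya: 12:00–14:00, 16:15–16:30, 16:45–17:30.
Farrukh ∩ Freya ∩ Alice: 16:15–16:30, 16:45–17:30.
Farrukh ∩ Freya ∩ Alice ∩ Chen: 16:15–16:30, 16:45–17:30.
Windows ≥ 30 min: 16:45–17:30.

16:45–17:30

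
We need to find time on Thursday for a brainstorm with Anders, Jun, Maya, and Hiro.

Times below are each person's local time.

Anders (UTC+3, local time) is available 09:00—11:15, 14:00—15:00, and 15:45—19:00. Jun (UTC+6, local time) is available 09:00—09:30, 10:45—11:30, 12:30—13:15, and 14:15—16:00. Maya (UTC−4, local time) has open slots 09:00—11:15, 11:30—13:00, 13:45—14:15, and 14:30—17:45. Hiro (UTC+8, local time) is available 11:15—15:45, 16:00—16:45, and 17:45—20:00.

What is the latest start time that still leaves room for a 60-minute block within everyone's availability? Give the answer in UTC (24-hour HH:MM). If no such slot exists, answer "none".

none

Anders → UTC: 06:00–08:15, 11:00–12:00, 12:45–16:00.
Jun → UTC: 03:00–03:30, 04:45–05:30, 06:30–07:15, 08:15–10:00.
Maya → UTC: 13:00–15:15, 15:30–17:00, 17:45–18:15, 18:30–21:45.
Hiro → UTC: 03:15–07:45, 08:00–08:45, 09:45–12:00.
Anders ∩ Jun: 06:30–07:15.
Anders ∩ Jun ∩ Maya: (none).
Anders ∩ Jun ∩ Maya ∩ Hiro: (none).
Windows ≥ 60 min: (none).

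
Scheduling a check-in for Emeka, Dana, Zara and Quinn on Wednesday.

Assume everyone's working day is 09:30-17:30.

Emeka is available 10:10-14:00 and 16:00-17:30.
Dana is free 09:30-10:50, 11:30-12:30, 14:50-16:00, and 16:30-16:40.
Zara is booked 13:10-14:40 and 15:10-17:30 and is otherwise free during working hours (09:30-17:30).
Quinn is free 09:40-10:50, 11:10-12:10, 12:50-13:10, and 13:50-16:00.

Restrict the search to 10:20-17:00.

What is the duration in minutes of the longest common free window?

40 minutes

Zara free within 09:30–17:30: 09:30–13:10, 14:40–15:10.
Emeka ∩ Dana: 10:10–10:50, 11:30–12:30, 16:30–16:40.
Emeka ∩ Dana ∩ Zara: 10:10–10:50, 11:30–12:30.
Emeka ∩ Dana ∩ Zara ∩ Quinn: 10:10–10:50, 11:30–12:10.
Restricted to 10:20–17:00: 10:20–10:50, 11:30–12:10.
Common window lengths: 30, 40 min; longest is 40.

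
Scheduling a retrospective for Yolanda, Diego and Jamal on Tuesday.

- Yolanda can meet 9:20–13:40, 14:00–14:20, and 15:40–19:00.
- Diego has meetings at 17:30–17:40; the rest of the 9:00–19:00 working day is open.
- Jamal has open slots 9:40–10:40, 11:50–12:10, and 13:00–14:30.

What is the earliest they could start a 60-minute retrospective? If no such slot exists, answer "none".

Diego free within 09:00–19:00: 09:00–17:30, 17:40–19:00.
Yolanda ∩ Diego: 09:20–13:40, 14:00–14:20, 15:40–17:30, 17:40–19:00.
Yolanda ∩ Diego ∩ Jamal: 09:40–10:40, 11:50–12:10, 13:00–13:40, 14:00–14:20.
Windows ≥ 60 min: 09:40–10:40.
Earliest such window starts at 09:40.

09:40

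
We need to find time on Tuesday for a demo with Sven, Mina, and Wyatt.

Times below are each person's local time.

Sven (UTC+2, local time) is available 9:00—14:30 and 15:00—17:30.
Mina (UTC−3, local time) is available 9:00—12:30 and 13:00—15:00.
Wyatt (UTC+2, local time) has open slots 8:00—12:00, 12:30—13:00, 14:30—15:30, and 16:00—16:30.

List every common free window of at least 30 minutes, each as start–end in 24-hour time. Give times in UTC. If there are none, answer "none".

Sven → UTC: 07:00–12:30, 13:00–15:30.
Mina → UTC: 12:00–15:30, 16:00–18:00.
Wyatt → UTC: 06:00–10:00, 10:30–11:00, 12:30–13:30, 14:00–14:30.
Sven ∩ Mina: 12:00–12:30, 13:00–15:30.
Sven ∩ Mina ∩ Wyatt: 13:00–13:30, 14:00–14:30.
Windows ≥ 30 min: 13:00–13:30, 14:00–14:30.

13:00–13:30, 14:00–14:30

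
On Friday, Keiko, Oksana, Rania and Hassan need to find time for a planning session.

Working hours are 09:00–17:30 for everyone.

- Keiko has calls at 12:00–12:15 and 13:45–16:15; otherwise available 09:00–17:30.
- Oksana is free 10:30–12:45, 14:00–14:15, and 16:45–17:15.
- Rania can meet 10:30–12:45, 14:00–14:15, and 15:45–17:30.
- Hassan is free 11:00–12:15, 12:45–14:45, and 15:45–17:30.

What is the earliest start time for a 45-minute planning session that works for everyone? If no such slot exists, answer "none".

11:00

Keiko free within 09:00–17:30: 09:00–12:00, 12:15–13:45, 16:15–17:30.
Keiko ∩ Oksana: 10:30–12:00, 12:15–12:45, 16:45–17:15.
Keiko ∩ Oksana ∩ Rania: 10:30–12:00, 12:15–12:45, 16:45–17:15.
Keiko ∩ Oksana ∩ Rania ∩ Hassan: 11:00–12:00, 16:45–17:15.
Windows ≥ 45 min: 11:00–12:00.
Earliest such window starts at 11:00.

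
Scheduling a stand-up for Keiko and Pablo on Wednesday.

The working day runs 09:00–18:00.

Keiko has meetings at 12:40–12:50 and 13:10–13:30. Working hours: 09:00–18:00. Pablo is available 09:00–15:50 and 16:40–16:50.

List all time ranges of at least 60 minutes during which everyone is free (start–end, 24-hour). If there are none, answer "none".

09:00–12:40, 13:30–15:50

Keiko free within 09:00–18:00: 09:00–12:40, 12:50–13:10, 13:30–18:00.
Keiko ∩ Pablo: 09:00–12:40, 12:50–13:10, 13:30–15:50, 16:40–16:50.
Windows ≥ 60 min: 09:00–12:40, 13:30–15:50.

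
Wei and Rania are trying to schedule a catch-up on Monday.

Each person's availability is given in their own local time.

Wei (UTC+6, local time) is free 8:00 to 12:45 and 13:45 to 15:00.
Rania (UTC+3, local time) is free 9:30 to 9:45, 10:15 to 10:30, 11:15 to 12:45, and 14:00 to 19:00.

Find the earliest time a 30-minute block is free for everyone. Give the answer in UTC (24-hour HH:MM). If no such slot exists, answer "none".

Wei → UTC: 02:00–06:45, 07:45–09:00.
Rania → UTC: 06:30–06:45, 07:15–07:30, 08:15–09:45, 11:00–16:00.
Wei ∩ Rania: 06:30–06:45, 08:15–09:00.
Windows ≥ 30 min: 08:15–09:00.
Earliest such window starts at 08:15.

08:15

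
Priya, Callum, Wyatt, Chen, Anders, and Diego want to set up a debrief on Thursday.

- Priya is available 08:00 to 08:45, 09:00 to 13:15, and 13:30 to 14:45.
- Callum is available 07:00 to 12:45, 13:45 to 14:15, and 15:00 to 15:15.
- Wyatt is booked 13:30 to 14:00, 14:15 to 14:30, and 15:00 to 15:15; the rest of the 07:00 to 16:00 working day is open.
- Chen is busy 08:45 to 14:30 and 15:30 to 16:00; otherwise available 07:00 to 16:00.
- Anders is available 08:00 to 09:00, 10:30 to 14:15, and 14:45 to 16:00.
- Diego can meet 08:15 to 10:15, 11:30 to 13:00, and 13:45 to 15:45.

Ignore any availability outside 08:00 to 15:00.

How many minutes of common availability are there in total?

Wyatt free within 07:00–16:00: 07:00–13:30, 14:00–14:15, 14:30–15:00, 15:15–16:00.
Chen free within 07:00–16:00: 07:00–08:45, 14:30–15:30.
Priya ∩ Callum: 08:00–08:45, 09:00–12:45, 13:45–14:15.
Priya ∩ Callum ∩ Wyatt: 08:00–08:45, 09:00–12:45, 14:00–14:15.
Priya ∩ Callum ∩ Wyatt ∩ Chen: 08:00–08:45.
Priya ∩ Callum ∩ Wyatt ∩ Chen ∩ Anders: 08:00–08:45.
Priya ∩ Callum ∩ Wyatt ∩ Chen ∩ Anders ∩ Diego: 08:15–08:45.
Restricted to 08:00–15:00: 08:15–08:45.
Total common minutes: 30.

30 minutes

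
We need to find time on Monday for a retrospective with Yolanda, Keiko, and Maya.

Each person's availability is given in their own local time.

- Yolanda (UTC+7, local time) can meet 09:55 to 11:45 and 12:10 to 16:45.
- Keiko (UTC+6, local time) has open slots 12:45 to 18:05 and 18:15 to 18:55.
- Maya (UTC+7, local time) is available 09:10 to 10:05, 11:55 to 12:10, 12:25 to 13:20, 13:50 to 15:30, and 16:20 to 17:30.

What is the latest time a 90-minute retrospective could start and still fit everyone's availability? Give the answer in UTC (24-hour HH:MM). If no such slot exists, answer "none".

Yolanda → UTC: 02:55–04:45, 05:10–09:45.
Keiko → UTC: 06:45–12:05, 12:15–12:55.
Maya → UTC: 02:10–03:05, 04:55–05:10, 05:25–06:20, 06:50–08:30, 09:20–10:30.
Yolanda ∩ Keiko: 06:45–09:45.
Yolanda ∩ Keiko ∩ Maya: 06:50–08:30, 09:20–09:45.
Windows ≥ 90 min: 06:50–08:30.
Latest start in the last window 06:50–08:30 is 08:30 − 90 min = 07:00.

07:00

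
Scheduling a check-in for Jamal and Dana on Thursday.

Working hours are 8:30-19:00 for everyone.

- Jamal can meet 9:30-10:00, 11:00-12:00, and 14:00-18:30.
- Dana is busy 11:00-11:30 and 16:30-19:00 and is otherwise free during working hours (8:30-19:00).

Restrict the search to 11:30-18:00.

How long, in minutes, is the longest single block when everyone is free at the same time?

Dana free within 08:30–19:00: 08:30–11:00, 11:30–16:30.
Jamal ∩ Dana: 09:30–10:00, 11:30–12:00, 14:00–16:30.
Restricted to 11:30–18:00: 11:30–12:00, 14:00–16:30.
Common window lengths: 30, 150 min; longest is 150.

150 minutes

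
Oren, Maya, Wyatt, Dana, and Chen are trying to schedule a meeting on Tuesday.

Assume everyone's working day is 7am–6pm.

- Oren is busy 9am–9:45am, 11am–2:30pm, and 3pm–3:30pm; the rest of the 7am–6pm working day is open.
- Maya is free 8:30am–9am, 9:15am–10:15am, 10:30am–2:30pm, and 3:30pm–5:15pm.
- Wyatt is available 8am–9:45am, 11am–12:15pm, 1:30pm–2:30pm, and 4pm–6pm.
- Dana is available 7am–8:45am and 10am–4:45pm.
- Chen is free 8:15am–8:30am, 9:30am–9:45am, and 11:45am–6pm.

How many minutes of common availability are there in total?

Oren free within 07:00–18:00: 07:00–09:00, 09:45–11:00, 14:30–15:00, 15:30–18:00.
Oren ∩ Maya: 08:30–09:00, 09:45–10:15, 10:30–11:00, 15:30–17:15.
Oren ∩ Maya ∩ Wyatt: 08:30–09:00, 16:00–17:15.
Oren ∩ Maya ∩ Wyatt ∩ Dana: 08:30–08:45, 16:00–16:45.
Oren ∩ Maya ∩ Wyatt ∩ Dana ∩ Chen: 16:00–16:45.
Total common minutes: 45.

45 minutes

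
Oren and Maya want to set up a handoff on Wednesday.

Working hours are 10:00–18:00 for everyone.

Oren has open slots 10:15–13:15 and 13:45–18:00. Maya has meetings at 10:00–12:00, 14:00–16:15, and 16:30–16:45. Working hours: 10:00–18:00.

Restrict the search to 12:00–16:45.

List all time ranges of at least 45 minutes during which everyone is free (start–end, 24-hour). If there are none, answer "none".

Maya free within 10:00–18:00: 12:00–14:00, 16:15–16:30, 16:45–18:00.
Oren ∩ Maya: 12:00–13:15, 13:45–14:00, 16:15–16:30, 16:45–18:00.
Restricted to 12:00–16:45: 12:00–13:15, 13:45–14:00, 16:15–16:30.
Windows ≥ 45 min: 12:00–13:15.

12:00–13:15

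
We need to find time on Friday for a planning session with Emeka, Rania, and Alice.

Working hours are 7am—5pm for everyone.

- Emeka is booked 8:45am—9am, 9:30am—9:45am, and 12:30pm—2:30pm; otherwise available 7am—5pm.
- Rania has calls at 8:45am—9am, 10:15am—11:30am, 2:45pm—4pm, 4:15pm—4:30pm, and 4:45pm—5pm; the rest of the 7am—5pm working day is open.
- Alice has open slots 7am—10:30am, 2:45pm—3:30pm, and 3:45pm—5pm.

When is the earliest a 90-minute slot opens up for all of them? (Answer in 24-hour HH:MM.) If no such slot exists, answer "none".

Emeka free within 07:00–17:00: 07:00–08:45, 09:00–09:30, 09:45–12:30, 14:30–17:00.
Rania free within 07:00–17:00: 07:00–08:45, 09:00–10:15, 11:30–14:45, 16:00–16:15, 16:30–16:45.
Emeka ∩ Rania: 07:00–08:45, 09:00–09:30, 09:45–10:15, 11:30–12:30, 14:30–14:45, 16:00–16:15, 16:30–16:45.
Emeka ∩ Rania ∩ Alice: 07:00–08:45, 09:00–09:30, 09:45–10:15, 16:00–16:15, 16:30–16:45.
Windows ≥ 90 min: 07:00–08:45.
Earliest such window starts at 07:00.

07:00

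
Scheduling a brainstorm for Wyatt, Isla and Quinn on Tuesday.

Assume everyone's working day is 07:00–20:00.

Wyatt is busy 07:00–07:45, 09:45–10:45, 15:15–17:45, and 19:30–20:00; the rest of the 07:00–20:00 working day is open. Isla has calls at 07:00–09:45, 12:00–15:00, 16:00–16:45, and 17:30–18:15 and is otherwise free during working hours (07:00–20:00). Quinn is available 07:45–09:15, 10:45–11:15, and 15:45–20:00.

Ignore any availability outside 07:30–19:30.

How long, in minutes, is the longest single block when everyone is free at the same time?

Wyatt free within 07:00–20:00: 07:45–09:45, 10:45–15:15, 17:45–19:30.
Isla free within 07:00–20:00: 09:45–12:00, 15:00–16:00, 16:45–17:30, 18:15–20:00.
Wyatt ∩ Isla: 10:45–12:00, 15:00–15:15, 18:15–19:30.
Wyatt ∩ Isla ∩ Quinn: 10:45–11:15, 18:15–19:30.
Restricted to 07:30–19:30: 10:45–11:15, 18:15–19:30.
Common window lengths: 30, 75 min; longest is 75.

75 minutes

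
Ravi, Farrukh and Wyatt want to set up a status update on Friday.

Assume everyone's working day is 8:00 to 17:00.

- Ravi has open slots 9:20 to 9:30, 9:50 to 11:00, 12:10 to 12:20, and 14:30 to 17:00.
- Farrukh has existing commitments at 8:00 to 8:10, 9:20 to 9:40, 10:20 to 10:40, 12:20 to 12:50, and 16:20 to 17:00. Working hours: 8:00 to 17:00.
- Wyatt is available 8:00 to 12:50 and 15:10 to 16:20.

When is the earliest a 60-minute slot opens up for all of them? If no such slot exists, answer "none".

Farrukh free within 08:00–17:00: 08:10–09:20, 09:40–10:20, 10:40–12:20, 12:50–16:20.
Ravi ∩ Farrukh: 09:50–10:20, 10:40–11:00, 12:10–12:20, 14:30–16:20.
Ravi ∩ Farrukh ∩ Wyatt: 09:50–10:20, 10:40–11:00, 12:10–12:20, 15:10–16:20.
Windows ≥ 60 min: 15:10–16:20.
Earliest such window starts at 15:10.

15:10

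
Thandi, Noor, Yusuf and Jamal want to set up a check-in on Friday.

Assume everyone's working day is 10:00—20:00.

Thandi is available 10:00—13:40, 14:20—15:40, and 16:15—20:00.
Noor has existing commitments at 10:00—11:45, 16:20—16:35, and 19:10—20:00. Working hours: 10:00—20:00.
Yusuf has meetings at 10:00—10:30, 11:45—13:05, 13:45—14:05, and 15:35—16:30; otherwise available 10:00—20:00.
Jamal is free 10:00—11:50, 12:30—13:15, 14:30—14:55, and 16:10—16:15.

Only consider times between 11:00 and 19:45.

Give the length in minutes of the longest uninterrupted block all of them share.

Noor free within 10:00–20:00: 11:45–16:20, 16:35–19:10.
Yusuf free within 10:00–20:00: 10:30–11:45, 13:05–13:45, 14:05–15:35, 16:30–20:00.
Thandi ∩ Noor: 11:45–13:40, 14:20–15:40, 16:15–16:20, 16:35–19:10.
Thandi ∩ Noor ∩ Yusuf: 13:05–13:40, 14:20–15:35, 16:35–19:10.
Thandi ∩ Noor ∩ Yusuf ∩ Jamal: 13:05–13:15, 14:30–14:55.
Restricted to 11:00–19:45: 13:05–13:15, 14:30–14:55.
Common window lengths: 10, 25 min; longest is 25.

25 minutes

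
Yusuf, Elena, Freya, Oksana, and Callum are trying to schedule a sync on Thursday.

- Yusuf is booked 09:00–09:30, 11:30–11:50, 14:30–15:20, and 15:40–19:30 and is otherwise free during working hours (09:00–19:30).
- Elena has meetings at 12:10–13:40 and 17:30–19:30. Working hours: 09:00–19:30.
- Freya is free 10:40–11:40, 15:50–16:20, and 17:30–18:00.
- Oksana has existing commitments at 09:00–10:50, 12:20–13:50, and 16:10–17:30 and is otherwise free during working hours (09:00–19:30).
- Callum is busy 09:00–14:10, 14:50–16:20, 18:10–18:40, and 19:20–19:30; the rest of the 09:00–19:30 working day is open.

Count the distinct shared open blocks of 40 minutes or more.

0

Yusuf free within 09:00–19:30: 09:30–11:30, 11:50–14:30, 15:20–15:40.
Elena free within 09:00–19:30: 09:00–12:10, 13:40–17:30.
Oksana free within 09:00–19:30: 10:50–12:20, 13:50–16:10, 17:30–19:30.
Callum free within 09:00–19:30: 14:10–14:50, 16:20–18:10, 18:40–19:20.
Yusuf ∩ Elena: 09:30–11:30, 11:50–12:10, 13:40–14:30, 15:20–15:40.
Yusuf ∩ Elena ∩ Freya: 10:40–11:30.
Yusuf ∩ Elena ∩ Freya ∩ Oksana: 10:50–11:30.
Yusuf ∩ Elena ∩ Freya ∩ Oksana ∩ Callum: (none).
Windows ≥ 40 min: (none).
That's 0 windows.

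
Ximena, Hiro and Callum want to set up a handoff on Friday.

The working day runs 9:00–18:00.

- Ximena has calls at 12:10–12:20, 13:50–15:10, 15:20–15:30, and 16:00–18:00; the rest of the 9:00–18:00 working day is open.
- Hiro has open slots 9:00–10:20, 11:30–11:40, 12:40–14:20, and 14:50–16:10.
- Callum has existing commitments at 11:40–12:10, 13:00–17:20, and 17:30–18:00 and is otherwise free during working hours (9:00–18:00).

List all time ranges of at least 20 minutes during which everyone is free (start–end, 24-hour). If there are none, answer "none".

Ximena free within 09:00–18:00: 09:00–12:10, 12:20–13:50, 15:10–15:20, 15:30–16:00.
Callum free within 09:00–18:00: 09:00–11:40, 12:10–13:00, 17:20–17:30.
Ximena ∩ Hiro: 09:00–10:20, 11:30–11:40, 12:40–13:50, 15:10–15:20, 15:30–16:00.
Ximena ∩ Hiro ∩ Callum: 09:00–10:20, 11:30–11:40, 12:40–13:00.
Windows ≥ 20 min: 09:00–10:20, 12:40–13:00.

09:00–10:20, 12:40–13:00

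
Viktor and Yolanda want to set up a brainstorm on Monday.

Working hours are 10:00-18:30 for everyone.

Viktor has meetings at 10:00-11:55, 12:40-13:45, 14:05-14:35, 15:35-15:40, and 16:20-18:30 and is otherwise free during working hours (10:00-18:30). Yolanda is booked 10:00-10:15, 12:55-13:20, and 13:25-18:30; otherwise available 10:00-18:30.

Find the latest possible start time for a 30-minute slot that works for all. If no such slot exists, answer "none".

Viktor free within 10:00–18:30: 11:55–12:40, 13:45–14:05, 14:35–15:35, 15:40–16:20.
Yolanda free within 10:00–18:30: 10:15–12:55, 13:20–13:25.
Viktor ∩ Yolanda: 11:55–12:40.
Windows ≥ 30 min: 11:55–12:40.
Latest start in the last window 11:55–12:40 is 12:40 − 30 min = 12:10.

12:10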